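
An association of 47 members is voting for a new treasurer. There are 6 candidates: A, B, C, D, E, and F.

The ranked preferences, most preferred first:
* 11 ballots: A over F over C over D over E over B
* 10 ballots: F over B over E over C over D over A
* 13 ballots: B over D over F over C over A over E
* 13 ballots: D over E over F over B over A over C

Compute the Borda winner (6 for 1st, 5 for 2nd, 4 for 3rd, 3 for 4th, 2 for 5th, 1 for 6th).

F

A: 11×6 + 10×1 + 13×2 + 13×2 = 128
B: 11×1 + 10×5 + 13×6 + 13×3 = 178
C: 11×4 + 10×3 + 13×3 + 13×1 = 126
D: 11×3 + 10×2 + 13×5 + 13×6 = 196
E: 11×2 + 10×4 + 13×1 + 13×5 = 140
F: 11×5 + 10×6 + 13×4 + 13×4 = 219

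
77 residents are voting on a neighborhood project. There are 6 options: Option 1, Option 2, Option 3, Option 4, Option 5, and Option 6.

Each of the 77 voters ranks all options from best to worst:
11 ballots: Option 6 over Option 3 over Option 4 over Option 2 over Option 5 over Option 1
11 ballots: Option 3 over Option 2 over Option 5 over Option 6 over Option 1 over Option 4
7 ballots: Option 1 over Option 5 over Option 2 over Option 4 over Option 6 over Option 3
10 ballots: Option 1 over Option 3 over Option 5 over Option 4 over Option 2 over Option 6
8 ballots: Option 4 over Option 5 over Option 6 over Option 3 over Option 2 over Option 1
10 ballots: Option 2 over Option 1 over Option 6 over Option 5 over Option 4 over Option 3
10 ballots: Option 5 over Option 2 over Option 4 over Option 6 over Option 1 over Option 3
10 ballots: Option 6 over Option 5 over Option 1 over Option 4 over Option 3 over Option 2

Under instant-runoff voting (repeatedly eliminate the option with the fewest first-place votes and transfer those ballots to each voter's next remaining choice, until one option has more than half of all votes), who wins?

Option 5

Round 1: Option 1 17, Option 2 10, Option 3 11, Option 4 8, Option 5 10, Option 6 21. Option 4 eliminated.
Round 2: Option 1 17, Option 2 10, Option 3 11, Option 5 18, Option 6 21. Option 2 eliminated.
Round 3: Option 1 27, Option 3 11, Option 5 18, Option 6 21. Option 3 eliminated.
Round 4: Option 1 27, Option 5 29, Option 6 21. Option 6 eliminated.
Round 5: Option 1 27, Option 5 50. Option 5 has a majority (≥39).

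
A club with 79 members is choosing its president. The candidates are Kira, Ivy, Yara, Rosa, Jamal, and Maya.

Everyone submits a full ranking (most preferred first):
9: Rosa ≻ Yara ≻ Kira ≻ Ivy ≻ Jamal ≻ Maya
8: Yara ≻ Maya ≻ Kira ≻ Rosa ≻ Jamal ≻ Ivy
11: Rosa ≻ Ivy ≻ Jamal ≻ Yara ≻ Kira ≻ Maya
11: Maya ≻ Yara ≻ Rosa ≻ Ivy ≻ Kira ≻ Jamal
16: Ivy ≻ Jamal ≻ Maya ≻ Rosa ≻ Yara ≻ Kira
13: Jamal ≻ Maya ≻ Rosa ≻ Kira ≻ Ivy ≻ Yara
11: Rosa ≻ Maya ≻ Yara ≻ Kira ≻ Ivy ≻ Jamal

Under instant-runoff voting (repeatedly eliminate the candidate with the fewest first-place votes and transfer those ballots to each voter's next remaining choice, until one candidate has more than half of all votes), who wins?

Maya

Round 1: Kira 0, Ivy 16, Yara 8, Rosa 31, Jamal 13, Maya 11. Kira eliminated.
Round 2: Ivy 16, Yara 8, Rosa 31, Jamal 13, Maya 11. Yara eliminated.
Round 3: Ivy 16, Rosa 31, Jamal 13, Maya 19. Jamal eliminated.
Round 4: Ivy 16, Rosa 31, Maya 32. Ivy eliminated.
Round 5: Rosa 31, Maya 48. Maya has a majority (≥40).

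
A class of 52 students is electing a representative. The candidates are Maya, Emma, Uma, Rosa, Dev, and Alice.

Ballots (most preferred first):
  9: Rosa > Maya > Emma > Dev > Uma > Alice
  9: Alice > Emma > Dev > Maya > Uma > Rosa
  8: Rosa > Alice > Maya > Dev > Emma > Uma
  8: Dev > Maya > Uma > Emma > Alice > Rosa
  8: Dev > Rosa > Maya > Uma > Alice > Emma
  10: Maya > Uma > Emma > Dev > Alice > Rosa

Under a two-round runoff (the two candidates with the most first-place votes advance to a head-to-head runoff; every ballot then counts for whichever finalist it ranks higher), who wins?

Dev

Round 1 first-place votes: Maya 10, Emma 0, Uma 0, Rosa 17, Dev 16, Alice 9. Rosa and Dev advance.
Runoff: Rosa is ranked above Dev on 17 ballots, Dev above Rosa on 35.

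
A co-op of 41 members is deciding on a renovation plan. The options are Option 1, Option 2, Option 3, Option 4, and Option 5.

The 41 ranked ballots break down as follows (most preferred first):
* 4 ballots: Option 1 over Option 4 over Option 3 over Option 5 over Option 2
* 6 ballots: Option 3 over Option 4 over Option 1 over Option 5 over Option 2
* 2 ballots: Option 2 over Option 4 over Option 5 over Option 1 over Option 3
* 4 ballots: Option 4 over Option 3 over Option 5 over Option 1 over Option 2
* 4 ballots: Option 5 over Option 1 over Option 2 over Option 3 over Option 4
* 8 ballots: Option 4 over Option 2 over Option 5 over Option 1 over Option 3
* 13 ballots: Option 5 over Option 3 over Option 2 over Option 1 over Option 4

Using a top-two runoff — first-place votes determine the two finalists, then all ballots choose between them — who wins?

Option 4

Round 1 first-place votes: Option 1 4, Option 2 2, Option 3 6, Option 4 12, Option 5 17. Option 5 and Option 4 advance.
Runoff: Option 5 is ranked above Option 4 on 17 ballots, Option 4 above Option 5 on 24.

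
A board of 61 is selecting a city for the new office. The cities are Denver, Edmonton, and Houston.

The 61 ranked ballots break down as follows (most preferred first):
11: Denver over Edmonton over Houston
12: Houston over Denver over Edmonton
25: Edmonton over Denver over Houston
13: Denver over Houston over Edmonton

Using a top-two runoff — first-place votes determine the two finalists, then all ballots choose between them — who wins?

Denver

Round 1 first-place votes: Denver 24, Edmonton 25, Houston 12. Edmonton and Denver advance.
Runoff: Edmonton is ranked above Denver on 25 ballots, Denver above Edmonton on 36.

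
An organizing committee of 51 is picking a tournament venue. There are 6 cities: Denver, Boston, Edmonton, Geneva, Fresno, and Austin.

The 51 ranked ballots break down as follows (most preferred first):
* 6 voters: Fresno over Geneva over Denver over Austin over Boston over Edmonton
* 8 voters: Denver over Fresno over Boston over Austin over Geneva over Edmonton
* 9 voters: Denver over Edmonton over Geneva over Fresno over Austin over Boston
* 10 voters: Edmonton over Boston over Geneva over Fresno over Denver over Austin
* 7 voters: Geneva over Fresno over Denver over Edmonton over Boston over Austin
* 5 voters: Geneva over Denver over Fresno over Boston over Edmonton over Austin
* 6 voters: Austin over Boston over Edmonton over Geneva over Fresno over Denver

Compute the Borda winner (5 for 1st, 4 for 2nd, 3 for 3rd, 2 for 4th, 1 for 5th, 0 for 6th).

Geneva

Denver: 6×3 + 8×5 + 9×5 + 10×1 + 7×3 + 5×4 + 6×0 = 154
Boston: 6×1 + 8×3 + 9×0 + 10×4 + 7×1 + 5×2 + 6×4 = 111
Edmonton: 6×0 + 8×0 + 9×4 + 10×5 + 7×2 + 5×1 + 6×3 = 123
Geneva: 6×4 + 8×1 + 9×3 + 10×3 + 7×5 + 5×5 + 6×2 = 161
Fresno: 6×5 + 8×4 + 9×2 + 10×2 + 7×4 + 5×3 + 6×1 = 149
Austin: 6×2 + 8×2 + 9×1 + 10×0 + 7×0 + 5×0 + 6×5 = 67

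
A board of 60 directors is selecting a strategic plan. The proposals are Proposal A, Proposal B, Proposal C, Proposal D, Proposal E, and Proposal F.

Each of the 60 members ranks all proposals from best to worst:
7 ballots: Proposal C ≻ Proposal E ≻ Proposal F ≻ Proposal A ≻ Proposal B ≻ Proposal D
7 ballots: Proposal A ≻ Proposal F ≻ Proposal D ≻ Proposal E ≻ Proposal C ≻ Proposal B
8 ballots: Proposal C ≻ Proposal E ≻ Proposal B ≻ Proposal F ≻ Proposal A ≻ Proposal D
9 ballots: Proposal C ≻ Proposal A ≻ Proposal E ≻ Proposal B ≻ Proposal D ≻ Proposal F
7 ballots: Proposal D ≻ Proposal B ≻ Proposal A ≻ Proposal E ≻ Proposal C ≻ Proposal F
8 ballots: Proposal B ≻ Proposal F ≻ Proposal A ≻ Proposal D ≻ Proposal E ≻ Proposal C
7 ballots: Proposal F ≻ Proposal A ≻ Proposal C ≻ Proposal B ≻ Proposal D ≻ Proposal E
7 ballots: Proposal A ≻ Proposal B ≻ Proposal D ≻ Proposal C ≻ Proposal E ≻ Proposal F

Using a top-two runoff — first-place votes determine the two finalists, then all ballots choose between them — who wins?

Round 1 first-place votes: Proposal A 14, Proposal B 8, Proposal C 24, Proposal D 7, Proposal E 0, Proposal F 7. Proposal C and Proposal A advance.
Runoff: Proposal C is ranked above Proposal A on 24 ballots, Proposal A above Proposal C on 36.

Proposal A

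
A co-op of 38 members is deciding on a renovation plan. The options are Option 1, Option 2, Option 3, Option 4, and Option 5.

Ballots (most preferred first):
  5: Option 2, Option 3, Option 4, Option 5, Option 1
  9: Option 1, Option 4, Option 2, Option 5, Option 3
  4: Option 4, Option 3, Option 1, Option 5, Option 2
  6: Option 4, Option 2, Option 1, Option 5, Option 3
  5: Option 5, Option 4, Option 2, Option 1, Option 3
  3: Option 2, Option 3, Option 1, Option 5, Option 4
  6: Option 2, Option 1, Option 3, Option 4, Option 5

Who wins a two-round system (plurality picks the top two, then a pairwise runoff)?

Round 1 first-place votes: Option 1 9, Option 2 14, Option 3 0, Option 4 10, Option 5 5. Option 2 and Option 4 advance.
Runoff: Option 2 is ranked above Option 4 on 14 ballots, Option 4 above Option 2 on 24.

Option 4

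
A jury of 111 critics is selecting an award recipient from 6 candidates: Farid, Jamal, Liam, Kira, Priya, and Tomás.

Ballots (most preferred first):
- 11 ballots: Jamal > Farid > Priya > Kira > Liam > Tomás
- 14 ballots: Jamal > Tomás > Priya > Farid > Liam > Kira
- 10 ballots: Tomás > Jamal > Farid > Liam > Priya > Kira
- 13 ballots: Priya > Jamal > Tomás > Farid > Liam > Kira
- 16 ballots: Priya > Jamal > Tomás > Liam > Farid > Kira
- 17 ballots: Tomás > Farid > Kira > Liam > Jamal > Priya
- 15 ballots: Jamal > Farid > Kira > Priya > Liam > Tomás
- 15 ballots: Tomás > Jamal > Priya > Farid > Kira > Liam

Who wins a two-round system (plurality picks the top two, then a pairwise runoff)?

Round 1 first-place votes: Farid 0, Jamal 40, Liam 0, Kira 0, Priya 29, Tomás 42. Tomás and Jamal advance.
Runoff: Tomás is ranked above Jamal on 42 ballots, Jamal above Tomás on 69.

Jamal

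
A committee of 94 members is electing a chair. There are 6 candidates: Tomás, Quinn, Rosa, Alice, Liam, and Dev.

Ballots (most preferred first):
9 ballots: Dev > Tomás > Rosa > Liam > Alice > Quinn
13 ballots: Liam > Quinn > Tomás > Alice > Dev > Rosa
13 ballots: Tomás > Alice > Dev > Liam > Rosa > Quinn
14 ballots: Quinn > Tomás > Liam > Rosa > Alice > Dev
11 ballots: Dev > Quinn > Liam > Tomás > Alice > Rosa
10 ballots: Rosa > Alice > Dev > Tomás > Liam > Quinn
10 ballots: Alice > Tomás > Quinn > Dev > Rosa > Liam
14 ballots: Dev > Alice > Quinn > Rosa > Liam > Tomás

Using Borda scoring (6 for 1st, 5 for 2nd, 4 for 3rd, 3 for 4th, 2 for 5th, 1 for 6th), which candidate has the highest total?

Tomás: 9×5 + 13×4 + 13×6 + 14×5 + 11×3 + 10×3 + 10×5 + 14×1 = 372
Quinn: 9×1 + 13×5 + 13×1 + 14×6 + 11×5 + 10×1 + 10×4 + 14×4 = 332
Rosa: 9×4 + 13×1 + 13×2 + 14×3 + 11×1 + 10×6 + 10×2 + 14×3 = 250
Alice: 9×2 + 13×3 + 13×5 + 14×2 + 11×2 + 10×5 + 10×6 + 14×5 = 352
Liam: 9×3 + 13×6 + 13×3 + 14×4 + 11×4 + 10×2 + 10×1 + 14×2 = 302
Dev: 9×6 + 13×2 + 13×4 + 14×1 + 11×6 + 10×4 + 10×3 + 14×6 = 366

Tomás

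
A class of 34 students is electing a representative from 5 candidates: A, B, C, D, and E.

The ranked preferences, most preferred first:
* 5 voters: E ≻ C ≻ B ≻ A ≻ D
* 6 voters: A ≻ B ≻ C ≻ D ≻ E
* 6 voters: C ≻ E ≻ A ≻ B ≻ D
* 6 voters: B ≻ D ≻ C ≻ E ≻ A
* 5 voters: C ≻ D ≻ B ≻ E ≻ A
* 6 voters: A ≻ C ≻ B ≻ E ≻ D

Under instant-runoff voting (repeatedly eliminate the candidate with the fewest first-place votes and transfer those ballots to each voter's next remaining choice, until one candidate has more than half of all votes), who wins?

C

Round 1: A 12, B 6, C 11, D 0, E 5. D eliminated.
Round 2: A 12, B 6, C 11, E 5. E eliminated.
Round 3: A 12, B 6, C 16. B eliminated.
Round 4: A 12, C 22. C has a majority (≥18).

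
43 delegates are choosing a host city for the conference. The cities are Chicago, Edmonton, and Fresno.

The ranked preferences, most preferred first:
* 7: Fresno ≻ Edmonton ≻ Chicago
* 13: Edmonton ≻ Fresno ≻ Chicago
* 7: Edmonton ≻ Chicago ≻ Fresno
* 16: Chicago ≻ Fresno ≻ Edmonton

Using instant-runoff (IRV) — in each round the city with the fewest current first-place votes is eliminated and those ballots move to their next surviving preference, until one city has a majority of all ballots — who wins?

Edmonton

Round 1: Chicago 16, Edmonton 20, Fresno 7. Fresno eliminated.
Round 2: Chicago 16, Edmonton 27. Edmonton has a majority (≥22).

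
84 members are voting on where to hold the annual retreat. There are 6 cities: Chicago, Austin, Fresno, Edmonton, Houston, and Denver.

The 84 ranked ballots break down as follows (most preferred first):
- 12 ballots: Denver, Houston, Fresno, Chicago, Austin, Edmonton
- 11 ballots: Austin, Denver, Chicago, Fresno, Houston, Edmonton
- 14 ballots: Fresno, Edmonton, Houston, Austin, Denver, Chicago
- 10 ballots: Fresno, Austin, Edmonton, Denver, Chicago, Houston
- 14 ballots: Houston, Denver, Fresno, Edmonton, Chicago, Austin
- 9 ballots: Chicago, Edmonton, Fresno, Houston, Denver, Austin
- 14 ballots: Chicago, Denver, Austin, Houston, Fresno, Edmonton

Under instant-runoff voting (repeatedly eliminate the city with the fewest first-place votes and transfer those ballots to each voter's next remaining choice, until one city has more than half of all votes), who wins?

Round 1: Chicago 23, Austin 11, Fresno 24, Edmonton 0, Houston 14, Denver 12. Edmonton eliminated.
Round 2: Chicago 23, Austin 11, Fresno 24, Houston 14, Denver 12. Austin eliminated.
Round 3: Chicago 23, Fresno 24, Houston 14, Denver 23. Houston eliminated.
Round 4: Chicago 23, Fresno 24, Denver 37. Chicago eliminated.
Round 5: Fresno 33, Denver 51. Denver has a majority (≥43).

Denver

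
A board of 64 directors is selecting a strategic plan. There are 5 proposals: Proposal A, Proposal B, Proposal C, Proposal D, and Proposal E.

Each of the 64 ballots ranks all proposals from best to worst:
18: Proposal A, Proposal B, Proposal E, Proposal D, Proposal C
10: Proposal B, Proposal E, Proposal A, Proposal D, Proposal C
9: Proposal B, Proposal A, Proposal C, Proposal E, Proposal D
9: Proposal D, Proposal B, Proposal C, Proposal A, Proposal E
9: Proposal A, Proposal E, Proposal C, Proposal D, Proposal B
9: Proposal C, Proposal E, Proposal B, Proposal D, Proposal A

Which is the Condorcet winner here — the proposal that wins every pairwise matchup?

Proposal B

Proposal B vs Proposal A: 37–27
Proposal B vs Proposal C: 46–18
Proposal B vs Proposal D: 46–18
Proposal B vs Proposal E: 46–18
Proposal B beats every other proposal.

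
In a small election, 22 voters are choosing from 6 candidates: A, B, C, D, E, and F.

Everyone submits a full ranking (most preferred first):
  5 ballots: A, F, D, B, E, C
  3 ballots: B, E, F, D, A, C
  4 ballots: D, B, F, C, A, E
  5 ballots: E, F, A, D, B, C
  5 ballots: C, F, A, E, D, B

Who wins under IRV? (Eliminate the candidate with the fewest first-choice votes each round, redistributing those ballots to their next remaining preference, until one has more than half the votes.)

E

Round 1: A 5, B 3, C 5, D 4, E 5, F 0. F eliminated.
Round 2: A 5, B 3, C 5, D 4, E 5. B eliminated.
Round 3: A 5, C 5, D 4, E 8. D eliminated.
Round 4: A 5, C 9, E 8. A eliminated.
Round 5: C 9, E 13. E has a majority (≥12).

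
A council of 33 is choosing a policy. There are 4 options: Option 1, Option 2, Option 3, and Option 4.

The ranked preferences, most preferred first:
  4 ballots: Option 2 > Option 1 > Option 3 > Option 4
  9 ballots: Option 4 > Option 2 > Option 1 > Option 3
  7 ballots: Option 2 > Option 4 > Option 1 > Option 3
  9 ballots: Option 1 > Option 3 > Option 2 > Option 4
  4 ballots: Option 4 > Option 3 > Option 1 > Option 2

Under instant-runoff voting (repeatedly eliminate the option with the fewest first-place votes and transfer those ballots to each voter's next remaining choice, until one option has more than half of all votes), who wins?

Option 2

Round 1: Option 1 9, Option 2 11, Option 3 0, Option 4 13. Option 3 eliminated.
Round 2: Option 1 9, Option 2 11, Option 4 13. Option 1 eliminated.
Round 3: Option 2 20, Option 4 13. Option 2 has a majority (≥17).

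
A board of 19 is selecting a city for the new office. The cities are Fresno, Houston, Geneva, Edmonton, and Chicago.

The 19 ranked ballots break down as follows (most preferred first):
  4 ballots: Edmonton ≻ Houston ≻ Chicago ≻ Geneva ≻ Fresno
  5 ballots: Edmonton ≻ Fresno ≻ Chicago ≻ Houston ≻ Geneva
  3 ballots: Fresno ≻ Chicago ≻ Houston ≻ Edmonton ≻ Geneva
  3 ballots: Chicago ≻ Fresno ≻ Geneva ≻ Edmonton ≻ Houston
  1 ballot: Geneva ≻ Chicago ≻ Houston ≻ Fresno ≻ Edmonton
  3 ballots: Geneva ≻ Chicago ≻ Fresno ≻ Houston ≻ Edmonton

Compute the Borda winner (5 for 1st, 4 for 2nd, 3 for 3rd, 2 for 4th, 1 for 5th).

Chicago

Fresno: 4×1 + 5×4 + 3×5 + 3×4 + 1×2 + 3×3 = 62
Houston: 4×4 + 5×2 + 3×3 + 3×1 + 1×3 + 3×2 = 47
Geneva: 4×2 + 5×1 + 3×1 + 3×3 + 1×5 + 3×5 = 45
Edmonton: 4×5 + 5×5 + 3×2 + 3×2 + 1×1 + 3×1 = 61
Chicago: 4×3 + 5×3 + 3×4 + 3×5 + 1×4 + 3×4 = 70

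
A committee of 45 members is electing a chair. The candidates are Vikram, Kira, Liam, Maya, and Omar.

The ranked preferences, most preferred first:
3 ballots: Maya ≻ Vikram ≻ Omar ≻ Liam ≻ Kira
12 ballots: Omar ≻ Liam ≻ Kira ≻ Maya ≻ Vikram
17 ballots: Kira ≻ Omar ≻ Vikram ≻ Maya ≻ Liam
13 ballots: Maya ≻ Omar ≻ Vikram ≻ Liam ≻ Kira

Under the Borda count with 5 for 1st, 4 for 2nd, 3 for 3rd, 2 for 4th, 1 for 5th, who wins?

Vikram: 3×4 + 12×1 + 17×3 + 13×3 = 114
Kira: 3×1 + 12×3 + 17×5 + 13×1 = 137
Liam: 3×2 + 12×4 + 17×1 + 13×2 = 97
Maya: 3×5 + 12×2 + 17×2 + 13×5 = 138
Omar: 3×3 + 12×5 + 17×4 + 13×4 = 189

Omar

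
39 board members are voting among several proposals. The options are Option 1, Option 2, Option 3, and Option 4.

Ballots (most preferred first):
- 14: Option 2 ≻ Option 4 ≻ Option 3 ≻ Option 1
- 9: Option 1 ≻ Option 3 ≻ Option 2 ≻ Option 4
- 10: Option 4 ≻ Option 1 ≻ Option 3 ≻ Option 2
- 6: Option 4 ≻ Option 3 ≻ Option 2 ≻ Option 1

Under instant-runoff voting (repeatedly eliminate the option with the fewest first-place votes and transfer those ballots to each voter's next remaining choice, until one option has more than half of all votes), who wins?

Option 2

Round 1: Option 1 9, Option 2 14, Option 3 0, Option 4 16. Option 3 eliminated.
Round 2: Option 1 9, Option 2 14, Option 4 16. Option 1 eliminated.
Round 3: Option 2 23, Option 4 16. Option 2 has a majority (≥20).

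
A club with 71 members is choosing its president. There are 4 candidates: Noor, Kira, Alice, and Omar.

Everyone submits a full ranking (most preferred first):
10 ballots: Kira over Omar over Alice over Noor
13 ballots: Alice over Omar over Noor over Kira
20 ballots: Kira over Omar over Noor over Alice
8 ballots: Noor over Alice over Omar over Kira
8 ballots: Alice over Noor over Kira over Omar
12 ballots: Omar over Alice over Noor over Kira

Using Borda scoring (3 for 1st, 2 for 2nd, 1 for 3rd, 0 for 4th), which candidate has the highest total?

Omar

Noor: 10×0 + 13×1 + 20×1 + 8×3 + 8×2 + 12×1 = 85
Kira: 10×3 + 13×0 + 20×3 + 8×0 + 8×1 + 12×0 = 98
Alice: 10×1 + 13×3 + 20×0 + 8×2 + 8×3 + 12×2 = 113
Omar: 10×2 + 13×2 + 20×2 + 8×1 + 8×0 + 12×3 = 130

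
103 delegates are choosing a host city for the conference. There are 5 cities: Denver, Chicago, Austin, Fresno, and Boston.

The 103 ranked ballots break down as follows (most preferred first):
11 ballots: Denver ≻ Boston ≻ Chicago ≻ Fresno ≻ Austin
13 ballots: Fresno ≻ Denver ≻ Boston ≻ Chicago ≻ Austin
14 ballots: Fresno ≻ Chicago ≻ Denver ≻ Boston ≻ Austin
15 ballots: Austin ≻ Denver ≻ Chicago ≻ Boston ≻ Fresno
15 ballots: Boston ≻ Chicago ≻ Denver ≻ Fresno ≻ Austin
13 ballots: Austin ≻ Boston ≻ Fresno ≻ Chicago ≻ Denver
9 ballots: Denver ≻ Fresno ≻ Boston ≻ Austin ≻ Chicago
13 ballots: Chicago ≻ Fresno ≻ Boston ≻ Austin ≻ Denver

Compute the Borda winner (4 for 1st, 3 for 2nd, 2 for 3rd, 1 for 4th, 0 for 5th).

Boston

Denver: 11×4 + 13×3 + 14×2 + 15×3 + 15×2 + 13×0 + 9×4 + 13×0 = 222
Chicago: 11×2 + 13×1 + 14×3 + 15×2 + 15×3 + 13×1 + 9×0 + 13×4 = 217
Austin: 11×0 + 13×0 + 14×0 + 15×4 + 15×0 + 13×4 + 9×1 + 13×1 = 134
Fresno: 11×1 + 13×4 + 14×4 + 15×0 + 15×1 + 13×2 + 9×3 + 13×3 = 226
Boston: 11×3 + 13×2 + 14×1 + 15×1 + 15×4 + 13×3 + 9×2 + 13×2 = 231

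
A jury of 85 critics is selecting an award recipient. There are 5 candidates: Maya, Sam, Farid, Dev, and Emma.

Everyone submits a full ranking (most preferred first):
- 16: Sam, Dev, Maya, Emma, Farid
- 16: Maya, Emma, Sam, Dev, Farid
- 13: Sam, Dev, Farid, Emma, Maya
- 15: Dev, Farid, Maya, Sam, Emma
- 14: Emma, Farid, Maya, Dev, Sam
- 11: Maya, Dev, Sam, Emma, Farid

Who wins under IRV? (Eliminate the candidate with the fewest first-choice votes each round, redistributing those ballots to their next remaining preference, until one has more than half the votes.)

Maya

Round 1: Maya 27, Sam 29, Farid 0, Dev 15, Emma 14. Farid eliminated.
Round 2: Maya 27, Sam 29, Dev 15, Emma 14. Emma eliminated.
Round 3: Maya 41, Sam 29, Dev 15. Dev eliminated.
Round 4: Maya 56, Sam 29. Maya has a majority (≥43).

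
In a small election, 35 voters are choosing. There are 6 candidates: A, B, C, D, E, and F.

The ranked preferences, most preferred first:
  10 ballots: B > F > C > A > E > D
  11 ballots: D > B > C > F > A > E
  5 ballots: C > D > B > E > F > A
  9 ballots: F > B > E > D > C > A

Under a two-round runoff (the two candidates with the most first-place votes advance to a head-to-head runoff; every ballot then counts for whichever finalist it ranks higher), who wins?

B

Round 1 first-place votes: A 0, B 10, C 5, D 11, E 0, F 9. D and B advance.
Runoff: D is ranked above B on 16 ballots, B above D on 19.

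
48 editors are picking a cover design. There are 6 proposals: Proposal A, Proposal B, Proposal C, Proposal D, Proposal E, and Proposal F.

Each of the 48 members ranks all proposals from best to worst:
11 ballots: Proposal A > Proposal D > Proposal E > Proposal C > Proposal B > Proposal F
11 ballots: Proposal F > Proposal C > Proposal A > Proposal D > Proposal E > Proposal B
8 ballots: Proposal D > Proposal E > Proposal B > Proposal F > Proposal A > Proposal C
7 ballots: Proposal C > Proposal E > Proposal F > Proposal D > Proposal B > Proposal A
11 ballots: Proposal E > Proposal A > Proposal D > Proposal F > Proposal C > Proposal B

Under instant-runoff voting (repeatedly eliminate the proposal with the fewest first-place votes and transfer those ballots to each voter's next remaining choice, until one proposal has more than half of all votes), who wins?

Proposal E

Round 1: Proposal A 11, Proposal B 0, Proposal C 7, Proposal D 8, Proposal E 11, Proposal F 11. Proposal B eliminated.
Round 2: Proposal A 11, Proposal C 7, Proposal D 8, Proposal E 11, Proposal F 11. Proposal C eliminated.
Round 3: Proposal A 11, Proposal D 8, Proposal E 18, Proposal F 11. Proposal D eliminated.
Round 4: Proposal A 11, Proposal E 26, Proposal F 11. Proposal E has a majority (≥25).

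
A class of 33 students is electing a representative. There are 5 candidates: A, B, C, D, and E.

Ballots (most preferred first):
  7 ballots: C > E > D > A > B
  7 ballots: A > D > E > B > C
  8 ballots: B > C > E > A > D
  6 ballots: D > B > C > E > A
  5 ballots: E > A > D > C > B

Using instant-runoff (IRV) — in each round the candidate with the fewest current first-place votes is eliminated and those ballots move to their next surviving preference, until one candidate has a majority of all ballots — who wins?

A

Round 1: A 7, B 8, C 7, D 6, E 5. E eliminated.
Round 2: A 12, B 8, C 7, D 6. D eliminated.
Round 3: A 12, B 14, C 7. C eliminated.
Round 4: A 19, B 14. A has a majority (≥17).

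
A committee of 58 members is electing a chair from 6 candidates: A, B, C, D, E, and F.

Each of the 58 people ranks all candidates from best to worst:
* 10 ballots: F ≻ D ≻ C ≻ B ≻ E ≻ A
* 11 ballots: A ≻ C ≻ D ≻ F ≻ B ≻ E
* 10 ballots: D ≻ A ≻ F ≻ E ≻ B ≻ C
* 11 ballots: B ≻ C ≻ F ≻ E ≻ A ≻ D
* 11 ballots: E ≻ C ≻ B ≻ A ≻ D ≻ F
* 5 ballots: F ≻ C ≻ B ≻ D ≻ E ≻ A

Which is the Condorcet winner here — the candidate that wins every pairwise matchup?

C vs A: 37–21
C vs B: 37–21
C vs D: 38–20
C vs E: 37–21
C vs F: 33–25
C beats every other candidate.

C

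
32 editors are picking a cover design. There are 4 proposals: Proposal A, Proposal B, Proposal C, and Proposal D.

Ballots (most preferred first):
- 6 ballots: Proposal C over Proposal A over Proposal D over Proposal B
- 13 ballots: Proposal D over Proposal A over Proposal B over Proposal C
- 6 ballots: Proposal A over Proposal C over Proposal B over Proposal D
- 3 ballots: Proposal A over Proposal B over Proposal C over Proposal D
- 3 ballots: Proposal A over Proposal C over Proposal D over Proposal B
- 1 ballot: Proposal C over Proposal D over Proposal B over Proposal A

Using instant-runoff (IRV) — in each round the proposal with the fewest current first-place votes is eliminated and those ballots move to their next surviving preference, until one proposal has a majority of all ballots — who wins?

Round 1: Proposal A 12, Proposal B 0, Proposal C 7, Proposal D 13. Proposal B eliminated.
Round 2: Proposal A 12, Proposal C 7, Proposal D 13. Proposal C eliminated.
Round 3: Proposal A 18, Proposal D 14. Proposal A has a majority (≥17).

Proposal A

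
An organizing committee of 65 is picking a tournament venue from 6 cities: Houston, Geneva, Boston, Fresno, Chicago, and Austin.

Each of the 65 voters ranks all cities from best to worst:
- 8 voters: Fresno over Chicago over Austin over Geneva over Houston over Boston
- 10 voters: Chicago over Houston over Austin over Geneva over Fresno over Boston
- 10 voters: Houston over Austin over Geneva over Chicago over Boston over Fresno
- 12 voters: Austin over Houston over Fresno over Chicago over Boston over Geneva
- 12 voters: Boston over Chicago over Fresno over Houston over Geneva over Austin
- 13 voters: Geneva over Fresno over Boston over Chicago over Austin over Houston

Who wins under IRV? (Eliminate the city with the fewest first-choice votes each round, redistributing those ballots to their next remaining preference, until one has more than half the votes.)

Round 1: Houston 10, Geneva 13, Boston 12, Fresno 8, Chicago 10, Austin 12. Fresno eliminated.
Round 2: Houston 10, Geneva 13, Boston 12, Chicago 18, Austin 12. Houston eliminated.
Round 3: Geneva 13, Boston 12, Chicago 18, Austin 22. Boston eliminated.
Round 4: Geneva 13, Chicago 30, Austin 22. Geneva eliminated.
Round 5: Chicago 43, Austin 22. Chicago has a majority (≥33).

Chicago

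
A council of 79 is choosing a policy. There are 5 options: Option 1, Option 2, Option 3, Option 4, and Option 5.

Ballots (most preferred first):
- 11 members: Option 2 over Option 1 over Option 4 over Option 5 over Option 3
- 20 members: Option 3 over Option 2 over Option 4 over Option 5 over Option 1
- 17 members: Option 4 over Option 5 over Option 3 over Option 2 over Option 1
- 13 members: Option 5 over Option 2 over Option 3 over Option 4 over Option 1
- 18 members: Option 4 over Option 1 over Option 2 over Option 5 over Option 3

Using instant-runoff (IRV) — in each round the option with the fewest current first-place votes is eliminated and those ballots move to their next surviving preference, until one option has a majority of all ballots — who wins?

Option 4

Round 1: Option 1 0, Option 2 11, Option 3 20, Option 4 35, Option 5 13. Option 1 eliminated.
Round 2: Option 2 11, Option 3 20, Option 4 35, Option 5 13. Option 2 eliminated.
Round 3: Option 3 20, Option 4 46, Option 5 13. Option 4 has a majority (≥40).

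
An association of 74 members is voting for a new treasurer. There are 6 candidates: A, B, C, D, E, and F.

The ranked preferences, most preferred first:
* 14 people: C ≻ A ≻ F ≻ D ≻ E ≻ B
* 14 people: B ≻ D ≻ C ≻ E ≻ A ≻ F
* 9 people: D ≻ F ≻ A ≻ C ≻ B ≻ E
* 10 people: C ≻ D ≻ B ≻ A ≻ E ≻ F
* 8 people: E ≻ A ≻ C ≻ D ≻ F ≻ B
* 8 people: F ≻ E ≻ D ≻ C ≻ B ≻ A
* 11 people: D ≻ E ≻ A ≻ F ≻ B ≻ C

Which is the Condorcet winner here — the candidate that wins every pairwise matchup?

D vs A: 52–22
D vs B: 60–14
D vs C: 42–32
D vs E: 58–16
D vs F: 52–22
D beats every other candidate.

D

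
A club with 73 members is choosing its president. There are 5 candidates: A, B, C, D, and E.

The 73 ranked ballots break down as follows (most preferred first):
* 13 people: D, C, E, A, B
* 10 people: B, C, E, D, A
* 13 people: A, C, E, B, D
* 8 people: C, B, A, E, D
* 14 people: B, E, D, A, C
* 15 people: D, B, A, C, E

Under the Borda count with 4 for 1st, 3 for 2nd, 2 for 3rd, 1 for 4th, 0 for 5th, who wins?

B

A: 13×1 + 10×0 + 13×4 + 8×2 + 14×1 + 15×2 = 125
B: 13×0 + 10×4 + 13×1 + 8×3 + 14×4 + 15×3 = 178
C: 13×3 + 10×3 + 13×3 + 8×4 + 14×0 + 15×1 = 155
D: 13×4 + 10×1 + 13×0 + 8×0 + 14×2 + 15×4 = 150
E: 13×2 + 10×2 + 13×2 + 8×1 + 14×3 + 15×0 = 122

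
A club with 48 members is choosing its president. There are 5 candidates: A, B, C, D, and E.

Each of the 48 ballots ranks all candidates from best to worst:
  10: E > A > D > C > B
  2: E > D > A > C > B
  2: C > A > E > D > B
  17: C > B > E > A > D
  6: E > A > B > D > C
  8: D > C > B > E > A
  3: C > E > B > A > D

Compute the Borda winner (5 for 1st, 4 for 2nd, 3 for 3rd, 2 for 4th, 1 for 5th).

E

A: 10×4 + 2×3 + 2×4 + 17×2 + 6×4 + 8×1 + 3×2 = 126
B: 10×1 + 2×1 + 2×1 + 17×4 + 6×3 + 8×3 + 3×3 = 133
C: 10×2 + 2×2 + 2×5 + 17×5 + 6×1 + 8×4 + 3×5 = 172
D: 10×3 + 2×4 + 2×2 + 17×1 + 6×2 + 8×5 + 3×1 = 114
E: 10×5 + 2×5 + 2×3 + 17×3 + 6×5 + 8×2 + 3×4 = 175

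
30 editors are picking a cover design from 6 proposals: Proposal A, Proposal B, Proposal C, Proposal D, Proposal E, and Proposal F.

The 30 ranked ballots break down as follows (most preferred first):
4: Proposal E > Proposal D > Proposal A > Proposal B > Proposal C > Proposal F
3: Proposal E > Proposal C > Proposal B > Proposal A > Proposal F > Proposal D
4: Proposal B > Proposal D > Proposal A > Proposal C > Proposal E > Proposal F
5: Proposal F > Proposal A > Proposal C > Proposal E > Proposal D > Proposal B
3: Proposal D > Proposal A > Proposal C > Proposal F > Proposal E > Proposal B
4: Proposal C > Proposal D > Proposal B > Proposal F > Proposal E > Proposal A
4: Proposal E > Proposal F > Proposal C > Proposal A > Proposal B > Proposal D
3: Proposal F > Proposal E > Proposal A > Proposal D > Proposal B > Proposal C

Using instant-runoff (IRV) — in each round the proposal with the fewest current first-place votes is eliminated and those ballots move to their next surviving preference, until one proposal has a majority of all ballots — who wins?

Proposal C

Round 1: Proposal A 0, Proposal B 4, Proposal C 4, Proposal D 3, Proposal E 11, Proposal F 8. Proposal A eliminated.
Round 2: Proposal B 4, Proposal C 4, Proposal D 3, Proposal E 11, Proposal F 8. Proposal D eliminated.
Round 3: Proposal B 4, Proposal C 7, Proposal E 11, Proposal F 8. Proposal B eliminated.
Round 4: Proposal C 11, Proposal E 11, Proposal F 8. Proposal F eliminated.
Round 5: Proposal C 16, Proposal E 14. Proposal C has a majority (≥16).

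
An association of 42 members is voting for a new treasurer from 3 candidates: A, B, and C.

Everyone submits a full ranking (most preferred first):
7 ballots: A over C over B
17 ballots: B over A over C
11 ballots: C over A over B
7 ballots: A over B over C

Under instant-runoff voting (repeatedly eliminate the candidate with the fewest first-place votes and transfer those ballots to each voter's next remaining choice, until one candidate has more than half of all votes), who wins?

Round 1: A 14, B 17, C 11. C eliminated.
Round 2: A 25, B 17. A has a majority (≥22).

A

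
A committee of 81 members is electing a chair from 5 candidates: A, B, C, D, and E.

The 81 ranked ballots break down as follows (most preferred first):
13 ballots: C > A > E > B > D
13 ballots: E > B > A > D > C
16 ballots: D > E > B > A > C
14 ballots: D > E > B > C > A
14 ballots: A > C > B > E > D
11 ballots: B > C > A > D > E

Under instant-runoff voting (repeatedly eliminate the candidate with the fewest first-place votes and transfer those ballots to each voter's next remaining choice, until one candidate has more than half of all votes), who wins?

A

Round 1: A 14, B 11, C 13, D 30, E 13. B eliminated.
Round 2: A 14, C 24, D 30, E 13. E eliminated.
Round 3: A 27, C 24, D 30. C eliminated.
Round 4: A 51, D 30. A has a majority (≥41).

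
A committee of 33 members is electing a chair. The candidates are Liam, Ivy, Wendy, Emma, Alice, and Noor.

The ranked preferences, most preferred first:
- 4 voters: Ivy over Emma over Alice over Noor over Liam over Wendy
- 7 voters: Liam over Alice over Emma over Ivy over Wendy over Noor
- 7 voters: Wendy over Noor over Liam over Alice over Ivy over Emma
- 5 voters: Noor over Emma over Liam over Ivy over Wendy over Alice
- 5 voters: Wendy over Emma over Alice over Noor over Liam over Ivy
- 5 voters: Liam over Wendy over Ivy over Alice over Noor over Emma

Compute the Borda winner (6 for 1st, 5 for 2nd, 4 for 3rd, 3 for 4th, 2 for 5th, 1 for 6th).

Liam: 4×2 + 7×6 + 7×4 + 5×4 + 5×2 + 5×6 = 138
Ivy: 4×6 + 7×3 + 7×2 + 5×3 + 5×1 + 5×4 = 99
Wendy: 4×1 + 7×2 + 7×6 + 5×2 + 5×6 + 5×5 = 125
Emma: 4×5 + 7×4 + 7×1 + 5×5 + 5×5 + 5×1 = 110
Alice: 4×4 + 7×5 + 7×3 + 5×1 + 5×4 + 5×3 = 112
Noor: 4×3 + 7×1 + 7×5 + 5×6 + 5×3 + 5×2 = 109

Liam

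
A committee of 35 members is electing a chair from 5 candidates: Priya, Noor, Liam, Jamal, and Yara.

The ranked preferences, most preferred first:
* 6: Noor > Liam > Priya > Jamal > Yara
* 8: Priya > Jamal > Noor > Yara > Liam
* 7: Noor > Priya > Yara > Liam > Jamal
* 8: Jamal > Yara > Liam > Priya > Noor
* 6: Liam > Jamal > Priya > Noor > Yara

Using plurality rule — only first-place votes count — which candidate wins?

First-place votes: Priya 8, Noor 13, Liam 6, Jamal 8, Yara 0.

Noor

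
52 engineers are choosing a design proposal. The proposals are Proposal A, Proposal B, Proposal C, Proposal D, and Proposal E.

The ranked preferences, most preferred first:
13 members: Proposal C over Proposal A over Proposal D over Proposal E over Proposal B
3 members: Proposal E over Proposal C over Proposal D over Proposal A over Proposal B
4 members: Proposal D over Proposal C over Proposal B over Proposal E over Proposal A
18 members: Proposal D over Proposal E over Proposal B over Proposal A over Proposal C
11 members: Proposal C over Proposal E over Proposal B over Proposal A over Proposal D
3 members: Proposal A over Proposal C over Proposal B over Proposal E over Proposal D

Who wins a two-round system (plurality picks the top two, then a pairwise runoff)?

Proposal C

Round 1 first-place votes: Proposal A 3, Proposal B 0, Proposal C 24, Proposal D 22, Proposal E 3. Proposal C and Proposal D advance.
Runoff: Proposal C is ranked above Proposal D on 30 ballots, Proposal D above Proposal C on 22.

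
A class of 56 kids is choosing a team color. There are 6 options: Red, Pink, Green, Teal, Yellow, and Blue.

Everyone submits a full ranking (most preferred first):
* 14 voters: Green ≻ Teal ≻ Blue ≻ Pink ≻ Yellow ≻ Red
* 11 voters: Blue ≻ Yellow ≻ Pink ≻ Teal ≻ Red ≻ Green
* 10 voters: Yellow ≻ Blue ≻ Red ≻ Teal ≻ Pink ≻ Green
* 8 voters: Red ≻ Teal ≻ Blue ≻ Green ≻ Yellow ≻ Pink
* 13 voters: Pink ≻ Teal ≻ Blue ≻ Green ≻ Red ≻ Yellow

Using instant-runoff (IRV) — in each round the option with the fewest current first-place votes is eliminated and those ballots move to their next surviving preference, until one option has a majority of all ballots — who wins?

Blue

Round 1: Red 8, Pink 13, Green 14, Teal 0, Yellow 10, Blue 11. Teal eliminated.
Round 2: Red 8, Pink 13, Green 14, Yellow 10, Blue 11. Red eliminated.
Round 3: Pink 13, Green 14, Yellow 10, Blue 19. Yellow eliminated.
Round 4: Pink 13, Green 14, Blue 29. Blue has a majority (≥29).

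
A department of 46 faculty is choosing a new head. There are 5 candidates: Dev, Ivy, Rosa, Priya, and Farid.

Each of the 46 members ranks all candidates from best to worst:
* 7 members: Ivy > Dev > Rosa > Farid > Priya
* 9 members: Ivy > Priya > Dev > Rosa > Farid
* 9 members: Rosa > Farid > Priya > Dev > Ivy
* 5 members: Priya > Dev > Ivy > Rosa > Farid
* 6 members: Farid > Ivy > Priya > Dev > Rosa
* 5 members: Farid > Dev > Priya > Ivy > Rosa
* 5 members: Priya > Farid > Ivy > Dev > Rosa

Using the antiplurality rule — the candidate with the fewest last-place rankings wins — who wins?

Last-place votes: Dev 0, Ivy 9, Rosa 16, Priya 7, Farid 14.

Dev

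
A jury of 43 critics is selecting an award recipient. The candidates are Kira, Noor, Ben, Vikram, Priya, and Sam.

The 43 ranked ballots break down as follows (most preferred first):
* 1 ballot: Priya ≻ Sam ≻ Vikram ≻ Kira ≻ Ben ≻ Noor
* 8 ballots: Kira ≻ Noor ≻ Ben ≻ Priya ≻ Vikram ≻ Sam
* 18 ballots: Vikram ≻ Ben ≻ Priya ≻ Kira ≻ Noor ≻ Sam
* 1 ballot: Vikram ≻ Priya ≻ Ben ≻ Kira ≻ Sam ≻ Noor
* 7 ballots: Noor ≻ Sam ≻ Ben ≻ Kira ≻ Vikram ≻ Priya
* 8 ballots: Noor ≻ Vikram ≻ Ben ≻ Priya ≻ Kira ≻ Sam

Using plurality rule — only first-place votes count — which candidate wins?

Vikram

First-place votes: Kira 8, Noor 15, Ben 0, Vikram 19, Priya 1, Sam 0.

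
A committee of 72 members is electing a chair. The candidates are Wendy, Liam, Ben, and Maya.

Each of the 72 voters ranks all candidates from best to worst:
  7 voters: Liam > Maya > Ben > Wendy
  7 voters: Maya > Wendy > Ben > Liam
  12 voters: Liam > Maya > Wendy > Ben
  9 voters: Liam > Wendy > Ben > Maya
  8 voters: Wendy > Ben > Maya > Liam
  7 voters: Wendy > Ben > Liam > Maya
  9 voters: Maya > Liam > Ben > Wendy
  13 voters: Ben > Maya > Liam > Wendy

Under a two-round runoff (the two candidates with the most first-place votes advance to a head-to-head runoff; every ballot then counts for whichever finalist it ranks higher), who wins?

Round 1 first-place votes: Wendy 15, Liam 28, Ben 13, Maya 16. Liam and Maya advance.
Runoff: Liam is ranked above Maya on 35 ballots, Maya above Liam on 37.

Maya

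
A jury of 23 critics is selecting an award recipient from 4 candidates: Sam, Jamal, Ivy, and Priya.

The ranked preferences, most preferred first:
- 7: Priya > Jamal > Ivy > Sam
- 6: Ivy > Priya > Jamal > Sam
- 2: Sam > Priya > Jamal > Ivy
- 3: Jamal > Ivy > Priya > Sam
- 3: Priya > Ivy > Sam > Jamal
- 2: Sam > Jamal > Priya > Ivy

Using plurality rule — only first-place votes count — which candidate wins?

Priya

First-place votes: Sam 4, Jamal 3, Ivy 6, Priya 10.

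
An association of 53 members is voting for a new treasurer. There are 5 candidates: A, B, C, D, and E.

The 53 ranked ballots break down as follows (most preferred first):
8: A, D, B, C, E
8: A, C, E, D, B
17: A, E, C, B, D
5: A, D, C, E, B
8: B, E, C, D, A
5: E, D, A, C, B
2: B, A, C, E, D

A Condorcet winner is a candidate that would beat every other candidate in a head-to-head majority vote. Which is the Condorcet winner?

A vs B: 43–10
A vs C: 45–8
A vs D: 40–13
A vs E: 40–13
A beats every other candidate.

A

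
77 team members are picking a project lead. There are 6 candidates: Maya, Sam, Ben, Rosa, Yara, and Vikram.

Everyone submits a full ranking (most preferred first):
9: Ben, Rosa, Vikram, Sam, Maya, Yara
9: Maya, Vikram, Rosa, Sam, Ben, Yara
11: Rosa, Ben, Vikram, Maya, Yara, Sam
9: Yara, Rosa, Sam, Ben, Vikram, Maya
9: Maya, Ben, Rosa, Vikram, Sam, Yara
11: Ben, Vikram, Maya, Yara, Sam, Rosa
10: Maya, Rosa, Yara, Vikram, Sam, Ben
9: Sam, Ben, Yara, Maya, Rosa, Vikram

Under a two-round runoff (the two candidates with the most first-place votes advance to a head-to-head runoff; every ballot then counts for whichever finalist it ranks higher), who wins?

Round 1 first-place votes: Maya 28, Sam 9, Ben 20, Rosa 11, Yara 9, Vikram 0. Maya and Ben advance.
Runoff: Maya is ranked above Ben on 28 ballots, Ben above Maya on 49.

Ben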